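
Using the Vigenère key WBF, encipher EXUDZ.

Repeat the key across the message: WBFWB
E(4)+W(22): 26≡0 → A
X(23)+B(1): 24 → Y
U(20)+F(5): 25 → Z
D(3)+W(22): 25 → Z
Z(25)+B(1): 26≡0 → A

AYZZA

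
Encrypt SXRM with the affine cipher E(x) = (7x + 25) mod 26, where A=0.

VEOF

S(18): 7·18+25=151≡21 → V
X(23): 7·23+25=186≡4 → E
R(17): 7·17+25=144≡14 → O
M(12): 7·12+25=109≡5 → F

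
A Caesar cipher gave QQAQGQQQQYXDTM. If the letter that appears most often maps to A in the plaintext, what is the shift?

16

The most frequent ciphertext letter is Q (appears 7 times).
Q is position 16; A is position 0.
Shift = 16.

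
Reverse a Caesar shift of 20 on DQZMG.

D(3): 3−20=-17≡9 → J
Q(16): 16−20=-4≡22 → W
Z(25): 25−20=5 → F
M(12): 12−20=-8≡18 → S
G(6): 6−20=-14≡12 → M

JWFSM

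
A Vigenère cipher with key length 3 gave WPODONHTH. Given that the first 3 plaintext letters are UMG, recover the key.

Subtract each crib letter from the matching ciphertext letter (mod 26):
W(22)−U(20)=2 → C
P(15)−M(12)=3 → D
O(14)−G(6)=8 → I

CDI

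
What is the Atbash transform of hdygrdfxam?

swbtiwuczn

h(7) → s(18)
d(3) → w(22)
y(24) → b(1)
g(6) → t(19)
r(17) → i(8)
d(3) → w(22)
f(5) → u(20)
x(23) → c(2)
a(0) → z(25)
m(12) → n(13)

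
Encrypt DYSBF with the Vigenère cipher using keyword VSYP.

YQQQA

Repeat the key across the message: VSYPV
D(3)+V(21): 24 → Y
Y(24)+S(18): 42≡16 → Q
S(18)+Y(24): 42≡16 → Q
B(1)+P(15): 16 → Q
F(5)+V(21): 26≡0 → A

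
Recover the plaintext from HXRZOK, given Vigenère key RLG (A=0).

Repeat the key across the ciphertext: RLGRLG
H(7)−R(17): -10≡16 → Q
X(23)−L(11): 12 → M
R(17)−G(6): 11 → L
Z(25)−R(17): 8 → I
O(14)−L(11): 3 → D
K(10)−G(6): 4 → E

QMLIDE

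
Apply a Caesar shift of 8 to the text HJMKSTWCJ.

PRUSABEKR

H(7): 7+8=15 → P
J(9): 9+8=17 → R
M(12): 12+8=20 → U
K(10): 10+8=18 → S
S(18): 18+8=26≡0 → A
T(19): 19+8=27≡1 → B
W(22): 22+8=30≡4 → E
C(2): 2+8=10 → K
J(9): 9+8=17 → R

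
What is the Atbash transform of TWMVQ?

T(19) → G(6)
W(22) → D(3)
M(12) → N(13)
V(21) → E(4)
Q(16) → J(9)

GDNEJ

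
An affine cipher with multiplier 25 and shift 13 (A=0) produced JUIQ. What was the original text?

ETFX

The inverse of 25 mod 26 is 25, since 25·25=625≡1. Apply D(y)=25·(y−13) mod 26:
J(9): 25·(9−13)=-100≡4 → E
U(20): 25·(20−13)=175≡19 → T
I(8): 25·(8−13)=-125≡5 → F
Q(16): 25·(16−13)=75≡23 → X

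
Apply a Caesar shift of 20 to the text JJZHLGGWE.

J(9): 9+20=29≡3 → D
J(9): 9+20=29≡3 → D
Z(25): 25+20=45≡19 → T
H(7): 7+20=27≡1 → B
L(11): 11+20=31≡5 → F
G(6): 6+20=26≡0 → A
G(6): 6+20=26≡0 → A
W(22): 22+20=42≡16 → Q
E(4): 4+20=24 → Y

DDTBFAAQY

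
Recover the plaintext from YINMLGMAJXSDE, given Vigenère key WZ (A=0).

Repeat the key across the ciphertext: WZWZWZWZWZWZW
Y(24)−W(22): 2 → C
I(8)−Z(25): -17≡9 → J
N(13)−W(22): -9≡17 → R
M(12)−Z(25): -13≡13 → N
L(11)−W(22): -11≡15 → P
G(6)−Z(25): -19≡7 → H
M(12)−W(22): -10≡16 → Q
A(0)−Z(25): -25≡1 → B
J(9)−W(22): -13≡13 → N
X(23)−Z(25): -2≡24 → Y
S(18)−W(22): -4≡22 → W
D(3)−Z(25): -22≡4 → E
E(4)−W(22): -18≡8 → I

CJRNPHQBNYWEI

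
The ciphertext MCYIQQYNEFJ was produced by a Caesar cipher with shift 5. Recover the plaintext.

M(12): 12−5=7 → H
C(2): 2−5=-3≡23 → X
Y(24): 24−5=19 → T
I(8): 8−5=3 → D
Q(16): 16−5=11 → L
Q(16): 16−5=11 → L
Y(24): 24−5=19 → T
N(13): 13−5=8 → I
E(4): 4−5=-1≡25 → Z
F(5): 5−5=0 → A
J(9): 9−5=4 → E

HXTDLLTIZAE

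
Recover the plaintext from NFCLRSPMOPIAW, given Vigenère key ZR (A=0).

OODUSBQVPYJJX

Repeat the key across the ciphertext: ZRZRZRZRZRZRZ
N(13)−Z(25): -12≡14 → O
F(5)−R(17): -12≡14 → O
C(2)−Z(25): -23≡3 → D
L(11)−R(17): -6≡20 → U
R(17)−Z(25): -8≡18 → S
S(18)−R(17): 1 → B
P(15)−Z(25): -10≡16 → Q
M(12)−R(17): -5≡21 → V
O(14)−Z(25): -11≡15 → P
P(15)−R(17): -2≡24 → Y
I(8)−Z(25): -17≡9 → J
A(0)−R(17): -17≡9 → J
W(22)−Z(25): -3≡23 → X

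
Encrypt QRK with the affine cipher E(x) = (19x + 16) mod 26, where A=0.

IBY

Q(16): 19·16+16=320≡8 → I
R(17): 19·17+16=339≡1 → B
K(10): 19·10+16=206≡24 → Y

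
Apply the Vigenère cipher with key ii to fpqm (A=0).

nxyu

Repeat the key across the message: iiii
f(5)+i(8): 13 → n
p(15)+i(8): 23 → x
q(16)+i(8): 24 → y
m(12)+i(8): 20 → u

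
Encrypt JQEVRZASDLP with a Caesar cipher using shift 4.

J(9): 9+4=13 → N
Q(16): 16+4=20 → U
E(4): 4+4=8 → I
V(21): 21+4=25 → Z
R(17): 17+4=21 → V
Z(25): 25+4=29≡3 → D
A(0): 0+4=4 → E
S(18): 18+4=22 → W
D(3): 3+4=7 → H
L(11): 11+4=15 → P
P(15): 15+4=19 → T

NUIZVDEWHPT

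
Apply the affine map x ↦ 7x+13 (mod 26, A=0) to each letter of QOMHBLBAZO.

Q(16): 7·16+13=125≡21 → V
O(14): 7·14+13=111≡7 → H
M(12): 7·12+13=97≡19 → T
H(7): 7·7+13=62≡10 → K
B(1): 7·1+13=20 → U
L(11): 7·11+13=90≡12 → M
B(1): 7·1+13=20 → U
A(0): 7·0+13=13 → N
Z(25): 7·25+13=188≡6 → G
O(14): 7·14+13=111≡7 → H

VHTKUMUNGH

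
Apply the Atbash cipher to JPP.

J(9) → Q(16)
P(15) → K(10)
P(15) → K(10)

QKK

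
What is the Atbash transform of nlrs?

n(13) → m(12)
l(11) → o(14)
r(17) → i(8)
s(18) → h(7)

moih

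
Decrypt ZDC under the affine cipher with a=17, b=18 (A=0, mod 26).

FTW

The inverse of 17 mod 26 is 23, since 17·23=391≡1. Apply D(y)=23·(y−18) mod 26:
Z(25): 23·(25−18)=161≡5 → F
D(3): 23·(3−18)=-345≡19 → T
C(2): 23·(2−18)=-368≡22 → W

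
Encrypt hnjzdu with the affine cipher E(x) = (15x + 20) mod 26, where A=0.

h(7): 15·7+20=125≡21 → v
n(13): 15·13+20=215≡7 → h
j(9): 15·9+20=155≡25 → z
z(25): 15·25+20=395≡5 → f
d(3): 15·3+20=65≡13 → n
u(20): 15·20+20=320≡8 → i

vhzfni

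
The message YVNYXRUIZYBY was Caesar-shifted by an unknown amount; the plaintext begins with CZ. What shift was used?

22

From the crib: Y(24)−C(2)=22, so the shift is 22.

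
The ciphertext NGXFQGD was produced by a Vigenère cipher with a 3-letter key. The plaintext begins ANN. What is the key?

NTK

Subtract each crib letter from the matching ciphertext letter (mod 26):
N(13)−A(0)=13 → N
G(6)−N(13)=-7≡19 → T
X(23)−N(13)=10 → K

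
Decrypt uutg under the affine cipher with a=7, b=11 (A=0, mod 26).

ffqd

The inverse of 7 mod 26 is 15, since 7·15=105≡1. Apply D(y)=15·(y−11) mod 26:
u(20): 15·(20−11)=135≡5 → f
u(20): 15·(20−11)=135≡5 → f
t(19): 15·(19−11)=120≡16 → q
g(6): 15·(6−11)=-75≡3 → d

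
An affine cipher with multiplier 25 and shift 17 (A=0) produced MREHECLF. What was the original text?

The inverse of 25 mod 26 is 25, since 25·25=625≡1. Apply D(y)=25·(y−17) mod 26:
M(12): 25·(12−17)=-125≡5 → F
R(17): 25·(17−17)=0 → A
E(4): 25·(4−17)=-325≡13 → N
H(7): 25·(7−17)=-250≡10 → K
E(4): 25·(4−17)=-325≡13 → N
C(2): 25·(2−17)=-375≡15 → P
L(11): 25·(11−17)=-150≡6 → G
F(5): 25·(5−17)=-300≡12 → M

FANKNPGM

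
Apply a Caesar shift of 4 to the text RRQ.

VVU

R(17): 17+4=21 → V
R(17): 17+4=21 → V
Q(16): 16+4=20 → U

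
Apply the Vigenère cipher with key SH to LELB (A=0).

DLDI

Repeat the key across the message: SHSH
L(11)+S(18): 29≡3 → D
E(4)+H(7): 11 → L
L(11)+S(18): 29≡3 → D
B(1)+H(7): 8 → I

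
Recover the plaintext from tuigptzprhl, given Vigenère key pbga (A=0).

Repeat the key across the ciphertext: pbgapbgapbg
t(19)−p(15): 4 → e
u(20)−b(1): 19 → t
i(8)−g(6): 2 → c
g(6)−a(0): 6 → g
p(15)−p(15): 0 → a
t(19)−b(1): 18 → s
z(25)−g(6): 19 → t
p(15)−a(0): 15 → p
r(17)−p(15): 2 → c
h(7)−b(1): 6 → g
l(11)−g(6): 5 → f

etcgastpcgf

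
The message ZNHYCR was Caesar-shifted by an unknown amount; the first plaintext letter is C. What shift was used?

23

From the crib: Z(25)−C(2)=23, so the shift is 23.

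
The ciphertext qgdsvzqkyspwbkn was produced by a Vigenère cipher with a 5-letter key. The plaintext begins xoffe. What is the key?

Subtract each crib letter from the matching ciphertext letter (mod 26):
q(16)−x(23)=-7≡19 → t
g(6)−o(14)=-8≡18 → s
d(3)−f(5)=-2≡24 → y
s(18)−f(5)=13 → n
v(21)−e(4)=17 → r

tsynr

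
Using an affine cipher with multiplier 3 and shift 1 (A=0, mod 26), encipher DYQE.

KVXN

D(3): 3·3+1=10 → K
Y(24): 3·24+1=73≡21 → V
Q(16): 3·16+1=49≡23 → X
E(4): 3·4+1=13 → N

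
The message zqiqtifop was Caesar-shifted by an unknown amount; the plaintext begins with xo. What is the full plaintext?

From the crib: z(25)−x(23)=2, so the shift is 2.
Subtract 2 from each ciphertext letter:
z(25): 25−2=23 → x
q(16): 16−2=14 → o
i(8): 8−2=6 → g
q(16): 16−2=14 → o
t(19): 19−2=17 → r
i(8): 8−2=6 → g
f(5): 5−2=3 → d
o(14): 14−2=12 → m
p(15): 15−2=13 → n

xogorgdmn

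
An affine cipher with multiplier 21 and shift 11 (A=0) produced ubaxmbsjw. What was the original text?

tcxifcjqd

The inverse of 21 mod 26 is 5, since 21·5=105≡1. Apply D(y)=5·(y−11) mod 26:
u(20): 5·(20−11)=45≡19 → t
b(1): 5·(1−11)=-50≡2 → c
a(0): 5·(0−11)=-55≡23 → x
x(23): 5·(23−11)=60≡8 → i
m(12): 5·(12−11)=5 → f
b(1): 5·(1−11)=-50≡2 → c
s(18): 5·(18−11)=35≡9 → j
j(9): 5·(9−11)=-10≡16 → q
w(22): 5·(22−11)=55≡3 → d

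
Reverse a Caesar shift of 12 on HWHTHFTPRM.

H(7): 7−12=-5≡21 → V
W(22): 22−12=10 → K
H(7): 7−12=-5≡21 → V
T(19): 19−12=7 → H
H(7): 7−12=-5≡21 → V
F(5): 5−12=-7≡19 → T
T(19): 19−12=7 → H
P(15): 15−12=3 → D
R(17): 17−12=5 → F
M(12): 12−12=0 → A

VKVHVTHDFA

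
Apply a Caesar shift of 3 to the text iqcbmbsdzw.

ltfepevgcz

i(8): 8+3=11 → l
q(16): 16+3=19 → t
c(2): 2+3=5 → f
b(1): 1+3=4 → e
m(12): 12+3=15 → p
b(1): 1+3=4 → e
s(18): 18+3=21 → v
d(3): 3+3=6 → g
z(25): 25+3=28≡2 → c
w(22): 22+3=25 → z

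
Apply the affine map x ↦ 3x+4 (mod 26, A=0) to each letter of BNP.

B(1): 3·1+4=7 → H
N(13): 3·13+4=43≡17 → R
P(15): 3·15+4=49≡23 → X

HRX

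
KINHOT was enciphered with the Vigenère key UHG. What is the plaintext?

QBHNHN

Repeat the key across the ciphertext: UHGUHG
K(10)−U(20): -10≡16 → Q
I(8)−H(7): 1 → B
N(13)−G(6): 7 → H
H(7)−U(20): -13≡13 → N
O(14)−H(7): 7 → H
T(19)−G(6): 13 → N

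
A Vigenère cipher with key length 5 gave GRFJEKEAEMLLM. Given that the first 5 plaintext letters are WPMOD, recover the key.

Subtract each crib letter from the matching ciphertext letter (mod 26):
G(6)−W(22)=-16≡10 → K
R(17)−P(15)=2 → C
F(5)−M(12)=-7≡19 → T
J(9)−O(14)=-5≡21 → V
E(4)−D(3)=1 → B

KCTVB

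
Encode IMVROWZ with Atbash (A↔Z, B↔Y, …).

RNEILDA

I(8) → R(17)
M(12) → N(13)
V(21) → E(4)
R(17) → I(8)
O(14) → L(11)
W(22) → D(3)
Z(25) → A(0)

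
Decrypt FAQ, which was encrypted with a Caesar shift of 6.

F(5): 5−6=-1≡25 → Z
A(0): 0−6=-6≡20 → U
Q(16): 16−6=10 → K

ZUK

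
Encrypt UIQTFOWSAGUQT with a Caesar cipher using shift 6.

U(20): 20+6=26≡0 → A
I(8): 8+6=14 → O
Q(16): 16+6=22 → W
T(19): 19+6=25 → Z
F(5): 5+6=11 → L
O(14): 14+6=20 → U
W(22): 22+6=28≡2 → C
S(18): 18+6=24 → Y
A(0): 0+6=6 → G
G(6): 6+6=12 → M
U(20): 20+6=26≡0 → A
Q(16): 16+6=22 → W
T(19): 19+6=25 → Z

AOWZLUCYGMAWZ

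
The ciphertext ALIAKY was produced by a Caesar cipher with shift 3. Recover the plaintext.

XIFXHV

A(0): 0−3=-3≡23 → X
L(11): 11−3=8 → I
I(8): 8−3=5 → F
A(0): 0−3=-3≡23 → X
K(10): 10−3=7 → H
Y(24): 24−3=21 → V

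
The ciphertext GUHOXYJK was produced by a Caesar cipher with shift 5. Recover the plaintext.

BPCJSTEF

G(6): 6−5=1 → B
U(20): 20−5=15 → P
H(7): 7−5=2 → C
O(14): 14−5=9 → J
X(23): 23−5=18 → S
Y(24): 24−5=19 → T
J(9): 9−5=4 → E
K(10): 10−5=5 → F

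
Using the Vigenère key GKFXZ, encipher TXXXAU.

Repeat the key across the message: GKFXZG
T(19)+G(6): 25 → Z
X(23)+K(10): 33≡7 → H
X(23)+F(5): 28≡2 → C
X(23)+X(23): 46≡20 → U
A(0)+Z(25): 25 → Z
U(20)+G(6): 26≡0 → A

ZHCUZA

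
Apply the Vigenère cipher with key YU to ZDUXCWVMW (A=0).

XXSRAQTGU

Repeat the key across the message: YUYUYUYUY
Z(25)+Y(24): 49≡23 → X
D(3)+U(20): 23 → X
U(20)+Y(24): 44≡18 → S
X(23)+U(20): 43≡17 → R
C(2)+Y(24): 26≡0 → A
W(22)+U(20): 42≡16 → Q
V(21)+Y(24): 45≡19 → T
M(12)+U(20): 32≡6 → G
W(22)+Y(24): 46≡20 → U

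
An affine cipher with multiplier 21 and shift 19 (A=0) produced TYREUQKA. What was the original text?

The inverse of 21 mod 26 is 5, since 21·5=105≡1. Apply D(y)=5·(y−19) mod 26:
T(19): 5·(19−19)=0 → A
Y(24): 5·(24−19)=25 → Z
R(17): 5·(17−19)=-10≡16 → Q
E(4): 5·(4−19)=-75≡3 → D
U(20): 5·(20−19)=5 → F
Q(16): 5·(16−19)=-15≡11 → L
K(10): 5·(10−19)=-45≡7 → H
A(0): 5·(0−19)=-95≡9 → J

AZQDFLHJ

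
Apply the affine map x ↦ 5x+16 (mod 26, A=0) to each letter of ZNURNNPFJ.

Z(25): 5·25+16=141≡11 → L
N(13): 5·13+16=81≡3 → D
U(20): 5·20+16=116≡12 → M
R(17): 5·17+16=101≡23 → X
N(13): 5·13+16=81≡3 → D
N(13): 5·13+16=81≡3 → D
P(15): 5·15+16=91≡13 → N
F(5): 5·5+16=41≡15 → P
J(9): 5·9+16=61≡9 → J

LDMXDDNPJ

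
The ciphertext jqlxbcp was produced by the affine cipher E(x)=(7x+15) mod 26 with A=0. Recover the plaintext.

opsqyna

The inverse of 7 mod 26 is 15, since 7·15=105≡1. Apply D(y)=15·(y−15) mod 26:
j(9): 15·(9−15)=-90≡14 → o
q(16): 15·(16−15)=15 → p
l(11): 15·(11−15)=-60≡18 → s
x(23): 15·(23−15)=120≡16 → q
b(1): 15·(1−15)=-210≡24 → y
c(2): 15·(2−15)=-195≡13 → n
p(15): 15·(15−15)=0 → a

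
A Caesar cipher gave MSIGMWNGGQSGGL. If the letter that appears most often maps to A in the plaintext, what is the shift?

6

The most frequent ciphertext letter is G (appears 5 times).
G is position 6; A is position 0.
Shift = 6.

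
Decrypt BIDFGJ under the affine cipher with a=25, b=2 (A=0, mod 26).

BUZXWT

The inverse of 25 mod 26 is 25, since 25·25=625≡1. Apply D(y)=25·(y−2) mod 26:
B(1): 25·(1−2)=-25≡1 → B
I(8): 25·(8−2)=150≡20 → U
D(3): 25·(3−2)=25 → Z
F(5): 25·(5−2)=75≡23 → X
G(6): 25·(6−2)=100≡22 → W
J(9): 25·(9−2)=175≡19 → T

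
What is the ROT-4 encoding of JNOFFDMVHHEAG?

J(9): 9+4=13 → N
N(13): 13+4=17 → R
O(14): 14+4=18 → S
F(5): 5+4=9 → J
F(5): 5+4=9 → J
D(3): 3+4=7 → H
M(12): 12+4=16 → Q
V(21): 21+4=25 → Z
H(7): 7+4=11 → L
H(7): 7+4=11 → L
E(4): 4+4=8 → I
A(0): 0+4=4 → E
G(6): 6+4=10 → K

NRSJJHQZLLIEK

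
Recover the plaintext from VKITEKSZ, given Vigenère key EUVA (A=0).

Repeat the key across the ciphertext: EUVAEUVA
V(21)−E(4): 17 → R
K(10)−U(20): -10≡16 → Q
I(8)−V(21): -13≡13 → N
T(19)−A(0): 19 → T
E(4)−E(4): 0 → A
K(10)−U(20): -10≡16 → Q
S(18)−V(21): -3≡23 → X
Z(25)−A(0): 25 → Z

RQNTAQXZ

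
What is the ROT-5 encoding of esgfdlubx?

e(4): 4+5=9 → j
s(18): 18+5=23 → x
g(6): 6+5=11 → l
f(5): 5+5=10 → k
d(3): 3+5=8 → i
l(11): 11+5=16 → q
u(20): 20+5=25 → z
b(1): 1+5=6 → g
x(23): 23+5=28≡2 → c

jxlkiqzgc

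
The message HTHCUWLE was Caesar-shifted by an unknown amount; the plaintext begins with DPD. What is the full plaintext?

DPDYQSHA

From the crib: H(7)−D(3)=4, so the shift is 4.
Subtract 4 from each ciphertext letter:
H(7): 7−4=3 → D
T(19): 19−4=15 → P
H(7): 7−4=3 → D
C(2): 2−4=-2≡24 → Y
U(20): 20−4=16 → Q
W(22): 22−4=18 → S
L(11): 11−4=7 → H
E(4): 4−4=0 → A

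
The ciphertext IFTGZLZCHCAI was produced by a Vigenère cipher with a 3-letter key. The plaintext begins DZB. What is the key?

FGS

Subtract each crib letter from the matching ciphertext letter (mod 26):
I(8)−D(3)=5 → F
F(5)−Z(25)=-20≡6 → G
T(19)−B(1)=18 → S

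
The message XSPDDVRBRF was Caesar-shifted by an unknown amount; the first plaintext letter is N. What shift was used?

From the crib: X(23)−N(13)=10, so the shift is 10.

10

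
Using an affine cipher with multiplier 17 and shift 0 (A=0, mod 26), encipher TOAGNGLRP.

T(19): 17·19+0=323≡11 → L
O(14): 17·14+0=238≡4 → E
A(0): 17·0+0=0 → A
G(6): 17·6+0=102≡24 → Y
N(13): 17·13+0=221≡13 → N
G(6): 17·6+0=102≡24 → Y
L(11): 17·11+0=187≡5 → F
R(17): 17·17+0=289≡3 → D
P(15): 17·15+0=255≡21 → V

LEAYNYFDV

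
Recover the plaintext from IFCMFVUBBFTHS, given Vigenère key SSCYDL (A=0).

Repeat the key across the ciphertext: SSCYDLSSCYDLS
I(8)−S(18): -10≡16 → Q
F(5)−S(18): -13≡13 → N
C(2)−C(2): 0 → A
M(12)−Y(24): -12≡14 → O
F(5)−D(3): 2 → C
V(21)−L(11): 10 → K
U(20)−S(18): 2 → C
B(1)−S(18): -17≡9 → J
B(1)−C(2): -1≡25 → Z
F(5)−Y(24): -19≡7 → H
T(19)−D(3): 16 → Q
H(7)−L(11): -4≡22 → W
S(18)−S(18): 0 → A

QNAOCKCJZHQWA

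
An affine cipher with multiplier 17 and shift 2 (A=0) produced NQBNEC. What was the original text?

The inverse of 17 mod 26 is 23, since 17·23=391≡1. Apply D(y)=23·(y−2) mod 26:
N(13): 23·(13−2)=253≡19 → T
Q(16): 23·(16−2)=322≡10 → K
B(1): 23·(1−2)=-23≡3 → D
N(13): 23·(13−2)=253≡19 → T
E(4): 23·(4−2)=46≡20 → U
C(2): 23·(2−2)=0 → A

TKDTUA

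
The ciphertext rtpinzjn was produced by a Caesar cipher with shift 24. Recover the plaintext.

r(17): 17−24=-7≡19 → t
t(19): 19−24=-5≡21 → v
p(15): 15−24=-9≡17 → r
i(8): 8−24=-16≡10 → k
n(13): 13−24=-11≡15 → p
z(25): 25−24=1 → b
j(9): 9−24=-15≡11 → l
n(13): 13−24=-11≡15 → p

tvrkpblp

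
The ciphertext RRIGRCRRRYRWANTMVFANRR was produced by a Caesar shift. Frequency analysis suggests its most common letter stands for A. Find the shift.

The most frequent ciphertext letter is R (appears 9 times).
R is position 17; A is position 0.
Shift = 17.

17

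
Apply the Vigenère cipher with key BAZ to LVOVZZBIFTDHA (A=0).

Repeat the key across the message: BAZBAZBAZBAZB
L(11)+B(1): 12 → M
V(21)+A(0): 21 → V
O(14)+Z(25): 39≡13 → N
V(21)+B(1): 22 → W
Z(25)+A(0): 25 → Z
Z(25)+Z(25): 50≡24 → Y
B(1)+B(1): 2 → C
I(8)+A(0): 8 → I
F(5)+Z(25): 30≡4 → E
T(19)+B(1): 20 → U
D(3)+A(0): 3 → D
H(7)+Z(25): 32≡6 → G
A(0)+B(1): 1 → B

MVNWZYCIEUDGB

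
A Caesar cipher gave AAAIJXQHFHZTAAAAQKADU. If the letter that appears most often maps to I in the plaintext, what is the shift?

The most frequent ciphertext letter is A (appears 8 times).
A is position 0; I is position 8.
Shift = -8≡18.

18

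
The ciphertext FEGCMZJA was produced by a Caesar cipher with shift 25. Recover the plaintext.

F(5): 5−25=-20≡6 → G
E(4): 4−25=-21≡5 → F
G(6): 6−25=-19≡7 → H
C(2): 2−25=-23≡3 → D
M(12): 12−25=-13≡13 → N
Z(25): 25−25=0 → A
J(9): 9−25=-16≡10 → K
A(0): 0−25=-25≡1 → B

GFHDNAKB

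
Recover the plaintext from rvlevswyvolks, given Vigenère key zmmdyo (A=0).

sjzbxexmjlnwt

Repeat the key across the ciphertext: zmmdyozmmdyoz
r(17)−z(25): -8≡18 → s
v(21)−m(12): 9 → j
l(11)−m(12): -1≡25 → z
e(4)−d(3): 1 → b
v(21)−y(24): -3≡23 → x
s(18)−o(14): 4 → e
w(22)−z(25): -3≡23 → x
y(24)−m(12): 12 → m
v(21)−m(12): 9 → j
o(14)−d(3): 11 → l
l(11)−y(24): -13≡13 → n
k(10)−o(14): -4≡22 → w
s(18)−z(25): -7≡19 → t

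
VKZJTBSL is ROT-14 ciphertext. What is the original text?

HWLVFNEX

V(21): 21−14=7 → H
K(10): 10−14=-4≡22 → W
Z(25): 25−14=11 → L
J(9): 9−14=-5≡21 → V
T(19): 19−14=5 → F
B(1): 1−14=-13≡13 → N
S(18): 18−14=4 → E
L(11): 11−14=-3≡23 → X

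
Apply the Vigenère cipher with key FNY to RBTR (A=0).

WORW

Repeat the key across the message: FNYF
R(17)+F(5): 22 → W
B(1)+N(13): 14 → O
T(19)+Y(24): 43≡17 → R
R(17)+F(5): 22 → W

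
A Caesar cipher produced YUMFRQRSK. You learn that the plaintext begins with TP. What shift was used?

5

From the crib: Y(24)−T(19)=5, so the shift is 5.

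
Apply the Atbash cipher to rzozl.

ialao

r(17) → i(8)
z(25) → a(0)
o(14) → l(11)
z(25) → a(0)
l(11) → o(14)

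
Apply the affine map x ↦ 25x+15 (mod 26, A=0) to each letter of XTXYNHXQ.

SWSRCISZ

X(23): 25·23+15=590≡18 → S
T(19): 25·19+15=490≡22 → W
X(23): 25·23+15=590≡18 → S
Y(24): 25·24+15=615≡17 → R
N(13): 25·13+15=340≡2 → C
H(7): 25·7+15=190≡8 → I
X(23): 25·23+15=590≡18 → S
Q(16): 25·16+15=415≡25 → Z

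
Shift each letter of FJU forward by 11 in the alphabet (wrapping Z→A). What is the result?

F(5): 5+11=16 → Q
J(9): 9+11=20 → U
U(20): 20+11=31≡5 → F

QUF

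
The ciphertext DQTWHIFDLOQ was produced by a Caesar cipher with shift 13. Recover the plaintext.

D(3): 3−13=-10≡16 → Q
Q(16): 16−13=3 → D
T(19): 19−13=6 → G
W(22): 22−13=9 → J
H(7): 7−13=-6≡20 → U
I(8): 8−13=-5≡21 → V
F(5): 5−13=-8≡18 → S
D(3): 3−13=-10≡16 → Q
L(11): 11−13=-2≡24 → Y
O(14): 14−13=1 → B
Q(16): 16−13=3 → D

QDGJUVSQYBD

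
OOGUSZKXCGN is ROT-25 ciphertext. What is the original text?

O(14): 14−25=-11≡15 → P
O(14): 14−25=-11≡15 → P
G(6): 6−25=-19≡7 → H
U(20): 20−25=-5≡21 → V
S(18): 18−25=-7≡19 → T
Z(25): 25−25=0 → A
K(10): 10−25=-15≡11 → L
X(23): 23−25=-2≡24 → Y
C(2): 2−25=-23≡3 → D
G(6): 6−25=-19≡7 → H
N(13): 13−25=-12≡14 → O

PPHVTALYDHO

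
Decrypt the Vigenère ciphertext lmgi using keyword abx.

Repeat the key across the ciphertext: abxa
l(11)−a(0): 11 → l
m(12)−b(1): 11 → l
g(6)−x(23): -17≡9 → j
i(8)−a(0): 8 → i

llji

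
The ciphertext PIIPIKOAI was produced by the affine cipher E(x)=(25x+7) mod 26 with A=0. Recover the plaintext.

The inverse of 25 mod 26 is 25, since 25·25=625≡1. Apply D(y)=25·(y−7) mod 26:
P(15): 25·(15−7)=200≡18 → S
I(8): 25·(8−7)=25 → Z
I(8): 25·(8−7)=25 → Z
P(15): 25·(15−7)=200≡18 → S
I(8): 25·(8−7)=25 → Z
K(10): 25·(10−7)=75≡23 → X
O(14): 25·(14−7)=175≡19 → T
A(0): 25·(0−7)=-175≡7 → H
I(8): 25·(8−7)=25 → Z

SZZSZXTHZ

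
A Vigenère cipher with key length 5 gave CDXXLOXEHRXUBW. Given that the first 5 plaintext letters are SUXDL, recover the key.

Subtract each crib letter from the matching ciphertext letter (mod 26):
C(2)−S(18)=-16≡10 → K
D(3)−U(20)=-17≡9 → J
X(23)−X(23)=0 → A
X(23)−D(3)=20 → U
L(11)−L(11)=0 → A

KJAUA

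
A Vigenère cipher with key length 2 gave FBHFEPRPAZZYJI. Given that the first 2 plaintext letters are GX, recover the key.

ZE

Subtract each crib letter from the matching ciphertext letter (mod 26):
F(5)−G(6)=-1≡25 → Z
B(1)−X(23)=-22≡4 → E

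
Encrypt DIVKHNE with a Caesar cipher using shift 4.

HMZOLRI

D(3): 3+4=7 → H
I(8): 8+4=12 → M
V(21): 21+4=25 → Z
K(10): 10+4=14 → O
H(7): 7+4=11 → L
N(13): 13+4=17 → R
E(4): 4+4=8 → I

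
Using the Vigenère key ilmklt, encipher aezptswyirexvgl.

iplzelejubpqdrx

Repeat the key across the message: ilmkltilmkltilm
a(0)+i(8): 8 → i
e(4)+l(11): 15 → p
z(25)+m(12): 37≡11 → l
p(15)+k(10): 25 → z
t(19)+l(11): 30≡4 → e
s(18)+t(19): 37≡11 → l
w(22)+i(8): 30≡4 → e
y(24)+l(11): 35≡9 → j
i(8)+m(12): 20 → u
r(17)+k(10): 27≡1 → b
e(4)+l(11): 15 → p
x(23)+t(19): 42≡16 → q
v(21)+i(8): 29≡3 → d
g(6)+l(11): 17 → r
l(11)+m(12): 23 → x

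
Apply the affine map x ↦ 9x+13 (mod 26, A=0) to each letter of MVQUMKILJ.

M(12): 9·12+13=121≡17 → R
V(21): 9·21+13=202≡20 → U
Q(16): 9·16+13=157≡1 → B
U(20): 9·20+13=193≡11 → L
M(12): 9·12+13=121≡17 → R
K(10): 9·10+13=103≡25 → Z
I(8): 9·8+13=85≡7 → H
L(11): 9·11+13=112≡8 → I
J(9): 9·9+13=94≡16 → Q

RUBLRZHIQ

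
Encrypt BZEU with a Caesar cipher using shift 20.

VTYO

B(1): 1+20=21 → V
Z(25): 25+20=45≡19 → T
E(4): 4+20=24 → Y
U(20): 20+20=40≡14 → O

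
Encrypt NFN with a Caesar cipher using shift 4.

N(13): 13+4=17 → R
F(5): 5+4=9 → J
N(13): 13+4=17 → R

RJR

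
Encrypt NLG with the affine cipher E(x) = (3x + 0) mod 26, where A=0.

NHS

N(13): 3·13+0=39≡13 → N
L(11): 3·11+0=33≡7 → H
G(6): 3·6+0=18 → S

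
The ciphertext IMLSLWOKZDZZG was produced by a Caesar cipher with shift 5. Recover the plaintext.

I(8): 8−5=3 → D
M(12): 12−5=7 → H
L(11): 11−5=6 → G
S(18): 18−5=13 → N
L(11): 11−5=6 → G
W(22): 22−5=17 → R
O(14): 14−5=9 → J
K(10): 10−5=5 → F
Z(25): 25−5=20 → U
D(3): 3−5=-2≡24 → Y
Z(25): 25−5=20 → U
Z(25): 25−5=20 → U
G(6): 6−5=1 → B

DHGNGRJFUYUUB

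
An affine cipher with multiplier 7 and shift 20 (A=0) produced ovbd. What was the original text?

The inverse of 7 mod 26 is 15, since 7·15=105≡1. Apply D(y)=15·(y−20) mod 26:
o(14): 15·(14−20)=-90≡14 → o
v(21): 15·(21−20)=15 → p
b(1): 15·(1−20)=-285≡1 → b
d(3): 15·(3−20)=-255≡5 → f

opbf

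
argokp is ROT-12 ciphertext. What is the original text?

a(0): 0−12=-12≡14 → o
r(17): 17−12=5 → f
g(6): 6−12=-6≡20 → u
o(14): 14−12=2 → c
k(10): 10−12=-2≡24 → y
p(15): 15−12=3 → d

ofucyd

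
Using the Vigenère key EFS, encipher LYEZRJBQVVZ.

PDWDWBFVNZE

Repeat the key across the message: EFSEFSEFSEF
L(11)+E(4): 15 → P
Y(24)+F(5): 29≡3 → D
E(4)+S(18): 22 → W
Z(25)+E(4): 29≡3 → D
R(17)+F(5): 22 → W
J(9)+S(18): 27≡1 → B
B(1)+E(4): 5 → F
Q(16)+F(5): 21 → V
V(21)+S(18): 39≡13 → N
V(21)+E(4): 25 → Z
Z(25)+F(5): 30≡4 → E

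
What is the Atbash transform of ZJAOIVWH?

AQZLREDS

Z(25) → A(0)
J(9) → Q(16)
A(0) → Z(25)
O(14) → L(11)
I(8) → R(17)
V(21) → E(4)
W(22) → D(3)
H(7) → S(18)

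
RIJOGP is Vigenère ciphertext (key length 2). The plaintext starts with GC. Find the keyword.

LG

Subtract each crib letter from the matching ciphertext letter (mod 26):
R(17)−G(6)=11 → L
I(8)−C(2)=6 → G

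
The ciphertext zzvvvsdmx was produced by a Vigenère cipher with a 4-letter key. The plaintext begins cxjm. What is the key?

xcmj

Subtract each crib letter from the matching ciphertext letter (mod 26):
z(25)−c(2)=23 → x
z(25)−x(23)=2 → c
v(21)−j(9)=12 → m
v(21)−m(12)=9 → j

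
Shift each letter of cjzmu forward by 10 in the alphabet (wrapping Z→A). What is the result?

mtjwe

c(2): 2+10=12 → m
j(9): 9+10=19 → t
z(25): 25+10=35≡9 → j
m(12): 12+10=22 → w
u(20): 20+10=30≡4 → e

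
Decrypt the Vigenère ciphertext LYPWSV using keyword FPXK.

Repeat the key across the ciphertext: FPXKFP
L(11)−F(5): 6 → G
Y(24)−P(15): 9 → J
P(15)−X(23): -8≡18 → S
W(22)−K(10): 12 → M
S(18)−F(5): 13 → N
V(21)−P(15): 6 → G

GJSMNG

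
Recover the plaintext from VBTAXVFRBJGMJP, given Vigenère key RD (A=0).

Repeat the key across the ciphertext: RDRDRDRDRDRDRD
V(21)−R(17): 4 → E
B(1)−D(3): -2≡24 → Y
T(19)−R(17): 2 → C
A(0)−D(3): -3≡23 → X
X(23)−R(17): 6 → G
V(21)−D(3): 18 → S
F(5)−R(17): -12≡14 → O
R(17)−D(3): 14 → O
B(1)−R(17): -16≡10 → K
J(9)−D(3): 6 → G
G(6)−R(17): -11≡15 → P
M(12)−D(3): 9 → J
J(9)−R(17): -8≡18 → S
P(15)−D(3): 12 → M

EYCXGSOOKGPJSM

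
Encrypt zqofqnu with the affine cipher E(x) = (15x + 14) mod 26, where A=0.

z(25): 15·25+14=389≡25 → z
q(16): 15·16+14=254≡20 → u
o(14): 15·14+14=224≡16 → q
f(5): 15·5+14=89≡11 → l
q(16): 15·16+14=254≡20 → u
n(13): 15·13+14=209≡1 → b
u(20): 15·20+14=314≡2 → c

zuqlubc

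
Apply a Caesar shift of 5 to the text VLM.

AQR

V(21): 21+5=26≡0 → A
L(11): 11+5=16 → Q
M(12): 12+5=17 → R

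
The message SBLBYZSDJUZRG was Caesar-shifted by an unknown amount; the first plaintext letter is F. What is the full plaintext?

From the crib: S(18)−F(5)=13, so the shift is 13.
Subtract 13 from each ciphertext letter:
S(18): 18−13=5 → F
B(1): 1−13=-12≡14 → O
L(11): 11−13=-2≡24 → Y
B(1): 1−13=-12≡14 → O
Y(24): 24−13=11 → L
Z(25): 25−13=12 → M
S(18): 18−13=5 → F
D(3): 3−13=-10≡16 → Q
J(9): 9−13=-4≡22 → W
U(20): 20−13=7 → H
Z(25): 25−13=12 → M
R(17): 17−13=4 → E
G(6): 6−13=-7≡19 → T

FOYOLMFQWHMET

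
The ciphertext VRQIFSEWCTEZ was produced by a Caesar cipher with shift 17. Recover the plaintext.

V(21): 21−17=4 → E
R(17): 17−17=0 → A
Q(16): 16−17=-1≡25 → Z
I(8): 8−17=-9≡17 → R
F(5): 5−17=-12≡14 → O
S(18): 18−17=1 → B
E(4): 4−17=-13≡13 → N
W(22): 22−17=5 → F
C(2): 2−17=-15≡11 → L
T(19): 19−17=2 → C
E(4): 4−17=-13≡13 → N
Z(25): 25−17=8 → I

EAZROBNFLCNI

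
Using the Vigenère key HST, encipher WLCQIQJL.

Repeat the key across the message: HSTHSTHS
W(22)+H(7): 29≡3 → D
L(11)+S(18): 29≡3 → D
C(2)+T(19): 21 → V
Q(16)+H(7): 23 → X
I(8)+S(18): 26≡0 → A
Q(16)+T(19): 35≡9 → J
J(9)+H(7): 16 → Q
L(11)+S(18): 29≡3 → D

DDVXAJQD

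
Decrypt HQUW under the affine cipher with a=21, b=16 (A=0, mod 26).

HAUE

The inverse of 21 mod 26 is 5, since 21·5=105≡1. Apply D(y)=5·(y−16) mod 26:
H(7): 5·(7−16)=-45≡7 → H
Q(16): 5·(16−16)=0 → A
U(20): 5·(20−16)=20 → U
W(22): 5·(22−16)=30≡4 → E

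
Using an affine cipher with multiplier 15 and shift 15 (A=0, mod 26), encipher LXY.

L(11): 15·11+15=180≡24 → Y
X(23): 15·23+15=360≡22 → W
Y(24): 15·24+15=375≡11 → L

YWL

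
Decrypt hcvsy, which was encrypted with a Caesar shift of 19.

h(7): 7−19=-12≡14 → o
c(2): 2−19=-17≡9 → j
v(21): 21−19=2 → c
s(18): 18−19=-1≡25 → z
y(24): 24−19=5 → f

ojczf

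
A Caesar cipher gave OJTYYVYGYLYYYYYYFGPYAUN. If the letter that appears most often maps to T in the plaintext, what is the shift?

The most frequent ciphertext letter is Y (appears 11 times).
Y is position 24; T is position 19.
Shift = 5.

5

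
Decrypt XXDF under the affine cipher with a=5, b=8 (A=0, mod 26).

The inverse of 5 mod 26 is 21, since 5·21=105≡1. Apply D(y)=21·(y−8) mod 26:
X(23): 21·(23−8)=315≡3 → D
X(23): 21·(23−8)=315≡3 → D
D(3): 21·(3−8)=-105≡25 → Z
F(5): 21·(5−8)=-63≡15 → P

DDZP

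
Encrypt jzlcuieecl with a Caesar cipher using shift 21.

eugxpdzzxg

j(9): 9+21=30≡4 → e
z(25): 25+21=46≡20 → u
l(11): 11+21=32≡6 → g
c(2): 2+21=23 → x
u(20): 20+21=41≡15 → p
i(8): 8+21=29≡3 → d
e(4): 4+21=25 → z
e(4): 4+21=25 → z
c(2): 2+21=23 → x
l(11): 11+21=32≡6 → g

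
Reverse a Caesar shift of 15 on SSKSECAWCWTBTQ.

S(18): 18−15=3 → D
S(18): 18−15=3 → D
K(10): 10−15=-5≡21 → V
S(18): 18−15=3 → D
E(4): 4−15=-11≡15 → P
C(2): 2−15=-13≡13 → N
A(0): 0−15=-15≡11 → L
W(22): 22−15=7 → H
C(2): 2−15=-13≡13 → N
W(22): 22−15=7 → H
T(19): 19−15=4 → E
B(1): 1−15=-14≡12 → M
T(19): 19−15=4 → E
Q(16): 16−15=1 → B

DDVDPNLHNHEMEB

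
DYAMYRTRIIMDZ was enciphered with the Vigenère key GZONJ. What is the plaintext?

Repeat the key across the ciphertext: GZONJGZONJGZO
D(3)−G(6): -3≡23 → X
Y(24)−Z(25): -1≡25 → Z
A(0)−O(14): -14≡12 → M
M(12)−N(13): -1≡25 → Z
Y(24)−J(9): 15 → P
R(17)−G(6): 11 → L
T(19)−Z(25): -6≡20 → U
R(17)−O(14): 3 → D
I(8)−N(13): -5≡21 → V
I(8)−J(9): -1≡25 → Z
M(12)−G(6): 6 → G
D(3)−Z(25): -22≡4 → E
Z(25)−O(14): 11 → L

XZMZPLUDVZGEL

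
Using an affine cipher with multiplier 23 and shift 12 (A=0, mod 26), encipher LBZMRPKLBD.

FJPCNTIFJD

L(11): 23·11+12=265≡5 → F
B(1): 23·1+12=35≡9 → J
Z(25): 23·25+12=587≡15 → P
M(12): 23·12+12=288≡2 → C
R(17): 23·17+12=403≡13 → N
P(15): 23·15+12=357≡19 → T
K(10): 23·10+12=242≡8 → I
L(11): 23·11+12=265≡5 → F
B(1): 23·1+12=35≡9 → J
D(3): 23·3+12=81≡3 → D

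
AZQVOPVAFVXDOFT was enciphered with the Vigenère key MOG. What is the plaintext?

OLKJAJJMZJJXCRN

Repeat the key across the ciphertext: MOGMOGMOGMOGMOG
A(0)−M(12): -12≡14 → O
Z(25)−O(14): 11 → L
Q(16)−G(6): 10 → K
V(21)−M(12): 9 → J
O(14)−O(14): 0 → A
P(15)−G(6): 9 → J
V(21)−M(12): 9 → J
A(0)−O(14): -14≡12 → M
F(5)−G(6): -1≡25 → Z
V(21)−M(12): 9 → J
X(23)−O(14): 9 → J
D(3)−G(6): -3≡23 → X
O(14)−M(12): 2 → C
F(5)−O(14): -9≡17 → R
T(19)−G(6): 13 → N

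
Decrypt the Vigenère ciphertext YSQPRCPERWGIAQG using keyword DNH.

VFJMEVMRKTTBXDZ

Repeat the key across the ciphertext: DNHDNHDNHDNHDNH
Y(24)−D(3): 21 → V
S(18)−N(13): 5 → F
Q(16)−H(7): 9 → J
P(15)−D(3): 12 → M
R(17)−N(13): 4 → E
C(2)−H(7): -5≡21 → V
P(15)−D(3): 12 → M
E(4)−N(13): -9≡17 → R
R(17)−H(7): 10 → K
W(22)−D(3): 19 → T
G(6)−N(13): -7≡19 → T
I(8)−H(7): 1 → B
A(0)−D(3): -3≡23 → X
Q(16)−N(13): 3 → D
G(6)−H(7): -1≡25 → Z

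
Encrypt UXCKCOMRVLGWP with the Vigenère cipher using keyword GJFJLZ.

AGHTNNSAAURVV

Repeat the key across the message: GJFJLZGJFJLZG
U(20)+G(6): 26≡0 → A
X(23)+J(9): 32≡6 → G
C(2)+F(5): 7 → H
K(10)+J(9): 19 → T
C(2)+L(11): 13 → N
O(14)+Z(25): 39≡13 → N
M(12)+G(6): 18 → S
R(17)+J(9): 26≡0 → A
V(21)+F(5): 26≡0 → A
L(11)+J(9): 20 → U
G(6)+L(11): 17 → R
W(22)+Z(25): 47≡21 → V
P(15)+G(6): 21 → V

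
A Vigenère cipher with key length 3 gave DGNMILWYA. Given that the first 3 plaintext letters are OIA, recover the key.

PYN

Subtract each crib letter from the matching ciphertext letter (mod 26):
D(3)−O(14)=-11≡15 → P
G(6)−I(8)=-2≡24 → Y
N(13)−A(0)=13 → N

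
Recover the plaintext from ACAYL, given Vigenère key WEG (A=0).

Repeat the key across the ciphertext: WEGWE
A(0)−W(22): -22≡4 → E
C(2)−E(4): -2≡24 → Y
A(0)−G(6): -6≡20 → U
Y(24)−W(22): 2 → C
L(11)−E(4): 7 → H

EYUCH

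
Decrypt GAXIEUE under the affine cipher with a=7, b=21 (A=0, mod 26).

JXENFLF

The inverse of 7 mod 26 is 15, since 7·15=105≡1. Apply D(y)=15·(y−21) mod 26:
G(6): 15·(6−21)=-225≡9 → J
A(0): 15·(0−21)=-315≡23 → X
X(23): 15·(23−21)=30≡4 → E
I(8): 15·(8−21)=-195≡13 → N
E(4): 15·(4−21)=-255≡5 → F
U(20): 15·(20−21)=-15≡11 → L
E(4): 15·(4−21)=-255≡5 → F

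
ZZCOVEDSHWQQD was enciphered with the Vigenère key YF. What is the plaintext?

BUEJXZFNJRSLF

Repeat the key across the ciphertext: YFYFYFYFYFYFY
Z(25)−Y(24): 1 → B
Z(25)−F(5): 20 → U
C(2)−Y(24): -22≡4 → E
O(14)−F(5): 9 → J
V(21)−Y(24): -3≡23 → X
E(4)−F(5): -1≡25 → Z
D(3)−Y(24): -21≡5 → F
S(18)−F(5): 13 → N
H(7)−Y(24): -17≡9 → J
W(22)−F(5): 17 → R
Q(16)−Y(24): -8≡18 → S
Q(16)−F(5): 11 → L
D(3)−Y(24): -21≡5 → F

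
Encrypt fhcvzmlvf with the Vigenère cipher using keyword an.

fucizzlif

Repeat the key across the message: anananana
f(5)+a(0): 5 → f
h(7)+n(13): 20 → u
c(2)+a(0): 2 → c
v(21)+n(13): 34≡8 → i
z(25)+a(0): 25 → z
m(12)+n(13): 25 → z
l(11)+a(0): 11 → l
v(21)+n(13): 34≡8 → i
f(5)+a(0): 5 → f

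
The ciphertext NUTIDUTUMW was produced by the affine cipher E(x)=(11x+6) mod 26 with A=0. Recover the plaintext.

DGNMVGNGKS

The inverse of 11 mod 26 is 19, since 11·19=209≡1. Apply D(y)=19·(y−6) mod 26:
N(13): 19·(13−6)=133≡3 → D
U(20): 19·(20−6)=266≡6 → G
T(19): 19·(19−6)=247≡13 → N
I(8): 19·(8−6)=38≡12 → M
D(3): 19·(3−6)=-57≡21 → V
U(20): 19·(20−6)=266≡6 → G
T(19): 19·(19−6)=247≡13 → N
U(20): 19·(20−6)=266≡6 → G
M(12): 19·(12−6)=114≡10 → K
W(22): 19·(22−6)=304≡18 → S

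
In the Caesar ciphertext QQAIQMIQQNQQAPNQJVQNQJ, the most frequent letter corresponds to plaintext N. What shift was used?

3

The most frequent ciphertext letter is Q (appears 10 times).
Q is position 16; N is position 13.
Shift = 3.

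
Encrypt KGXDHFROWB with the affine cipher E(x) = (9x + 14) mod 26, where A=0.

AQNPZHLKEX

K(10): 9·10+14=104≡0 → A
G(6): 9·6+14=68≡16 → Q
X(23): 9·23+14=221≡13 → N
D(3): 9·3+14=41≡15 → P
H(7): 9·7+14=77≡25 → Z
F(5): 9·5+14=59≡7 → H
R(17): 9·17+14=167≡11 → L
O(14): 9·14+14=140≡10 → K
W(22): 9·22+14=212≡4 → E
B(1): 9·1+14=23 → X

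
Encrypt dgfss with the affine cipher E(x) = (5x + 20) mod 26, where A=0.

d(3): 5·3+20=35≡9 → j
g(6): 5·6+20=50≡24 → y
f(5): 5·5+20=45≡19 → t
s(18): 5·18+20=110≡6 → g
s(18): 5·18+20=110≡6 → g

jytgg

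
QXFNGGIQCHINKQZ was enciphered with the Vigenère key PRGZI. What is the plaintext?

BGZOYRRKDZTWERR

Repeat the key across the ciphertext: PRGZIPRGZIPRGZI
Q(16)−P(15): 1 → B
X(23)−R(17): 6 → G
F(5)−G(6): -1≡25 → Z
N(13)−Z(25): -12≡14 → O
G(6)−I(8): -2≡24 → Y
G(6)−P(15): -9≡17 → R
I(8)−R(17): -9≡17 → R
Q(16)−G(6): 10 → K
C(2)−Z(25): -23≡3 → D
H(7)−I(8): -1≡25 → Z
I(8)−P(15): -7≡19 → T
N(13)−R(17): -4≡22 → W
K(10)−G(6): 4 → E
Q(16)−Z(25): -9≡17 → R
Z(25)−I(8): 17 → R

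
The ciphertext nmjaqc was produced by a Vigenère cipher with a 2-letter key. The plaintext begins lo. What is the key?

cy

Subtract each crib letter from the matching ciphertext letter (mod 26):
n(13)−l(11)=2 → c
m(12)−o(14)=-2≡24 → y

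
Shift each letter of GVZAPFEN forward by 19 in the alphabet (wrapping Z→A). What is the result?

ZOSTIYXG

G(6): 6+19=25 → Z
V(21): 21+19=40≡14 → O
Z(25): 25+19=44≡18 → S
A(0): 0+19=19 → T
P(15): 15+19=34≡8 → I
F(5): 5+19=24 → Y
E(4): 4+19=23 → X
N(13): 13+19=32≡6 → G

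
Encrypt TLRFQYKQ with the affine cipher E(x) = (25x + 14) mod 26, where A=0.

T(19): 25·19+14=489≡21 → V
L(11): 25·11+14=289≡3 → D
R(17): 25·17+14=439≡23 → X
F(5): 25·5+14=139≡9 → J
Q(16): 25·16+14=414≡24 → Y
Y(24): 25·24+14=614≡16 → Q
K(10): 25·10+14=264≡4 → E
Q(16): 25·16+14=414≡24 → Y

VDXJYQEY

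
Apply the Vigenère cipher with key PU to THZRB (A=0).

Repeat the key across the message: PUPUP
T(19)+P(15): 34≡8 → I
H(7)+U(20): 27≡1 → B
Z(25)+P(15): 40≡14 → O
R(17)+U(20): 37≡11 → L
B(1)+P(15): 16 → Q

IBOLQ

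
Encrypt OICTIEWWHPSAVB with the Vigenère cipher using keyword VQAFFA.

JYCYNERMHUXAQR

Repeat the key across the message: VQAFFAVQAFFAVQ
O(14)+V(21): 35≡9 → J
I(8)+Q(16): 24 → Y
C(2)+A(0): 2 → C
T(19)+F(5): 24 → Y
I(8)+F(5): 13 → N
E(4)+A(0): 4 → E
W(22)+V(21): 43≡17 → R
W(22)+Q(16): 38≡12 → M
H(7)+A(0): 7 → H
P(15)+F(5): 20 → U
S(18)+F(5): 23 → X
A(0)+A(0): 0 → A
V(21)+V(21): 42≡16 → Q
B(1)+Q(16): 17 → R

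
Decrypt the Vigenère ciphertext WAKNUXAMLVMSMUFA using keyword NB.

Repeat the key across the ciphertext: NBNBNBNBNBNBNBNB
W(22)−N(13): 9 → J
A(0)−B(1): -1≡25 → Z
K(10)−N(13): -3≡23 → X
N(13)−B(1): 12 → M
U(20)−N(13): 7 → H
X(23)−B(1): 22 → W
A(0)−N(13): -13≡13 → N
M(12)−B(1): 11 → L
L(11)−N(13): -2≡24 → Y
V(21)−B(1): 20 → U
M(12)−N(13): -1≡25 → Z
S(18)−B(1): 17 → R
M(12)−N(13): -1≡25 → Z
U(20)−B(1): 19 → T
F(5)−N(13): -8≡18 → S
A(0)−B(1): -1≡25 → Z

JZXMHWNLYUZRZTSZ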